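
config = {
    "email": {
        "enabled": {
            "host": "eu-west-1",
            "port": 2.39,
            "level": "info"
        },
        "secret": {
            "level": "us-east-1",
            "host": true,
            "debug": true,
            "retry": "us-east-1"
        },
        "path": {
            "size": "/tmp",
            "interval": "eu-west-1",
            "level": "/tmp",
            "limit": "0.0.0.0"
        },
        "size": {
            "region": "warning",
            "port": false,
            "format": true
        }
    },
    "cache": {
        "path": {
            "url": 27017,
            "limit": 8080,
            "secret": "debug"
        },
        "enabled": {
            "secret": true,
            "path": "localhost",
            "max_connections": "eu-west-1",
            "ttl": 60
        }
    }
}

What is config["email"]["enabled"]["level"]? "info"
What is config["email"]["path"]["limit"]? "0.0.0.0"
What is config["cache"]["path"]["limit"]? 8080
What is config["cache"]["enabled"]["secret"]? True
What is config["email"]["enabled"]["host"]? "eu-west-1"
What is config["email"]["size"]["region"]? "warning"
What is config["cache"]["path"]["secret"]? "debug"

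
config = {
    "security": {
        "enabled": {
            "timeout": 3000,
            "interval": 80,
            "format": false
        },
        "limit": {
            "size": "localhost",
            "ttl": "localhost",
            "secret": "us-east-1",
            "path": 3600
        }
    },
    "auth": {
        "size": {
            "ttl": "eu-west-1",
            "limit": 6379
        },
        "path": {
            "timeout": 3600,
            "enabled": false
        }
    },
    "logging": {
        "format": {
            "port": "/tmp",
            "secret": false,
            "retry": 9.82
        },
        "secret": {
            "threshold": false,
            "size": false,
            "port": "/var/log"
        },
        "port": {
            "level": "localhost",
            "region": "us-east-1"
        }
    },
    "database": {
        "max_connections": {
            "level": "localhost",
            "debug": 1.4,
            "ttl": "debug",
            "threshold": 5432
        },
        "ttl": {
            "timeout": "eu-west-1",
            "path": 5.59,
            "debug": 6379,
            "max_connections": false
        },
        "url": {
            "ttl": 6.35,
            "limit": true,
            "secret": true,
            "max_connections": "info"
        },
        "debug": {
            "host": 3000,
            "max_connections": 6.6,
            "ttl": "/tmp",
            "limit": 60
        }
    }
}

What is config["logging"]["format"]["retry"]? 9.82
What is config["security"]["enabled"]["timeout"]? 3000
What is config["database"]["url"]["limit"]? True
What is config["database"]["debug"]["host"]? 3000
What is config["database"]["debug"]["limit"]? 60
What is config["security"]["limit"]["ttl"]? "localhost"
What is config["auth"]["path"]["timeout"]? 3600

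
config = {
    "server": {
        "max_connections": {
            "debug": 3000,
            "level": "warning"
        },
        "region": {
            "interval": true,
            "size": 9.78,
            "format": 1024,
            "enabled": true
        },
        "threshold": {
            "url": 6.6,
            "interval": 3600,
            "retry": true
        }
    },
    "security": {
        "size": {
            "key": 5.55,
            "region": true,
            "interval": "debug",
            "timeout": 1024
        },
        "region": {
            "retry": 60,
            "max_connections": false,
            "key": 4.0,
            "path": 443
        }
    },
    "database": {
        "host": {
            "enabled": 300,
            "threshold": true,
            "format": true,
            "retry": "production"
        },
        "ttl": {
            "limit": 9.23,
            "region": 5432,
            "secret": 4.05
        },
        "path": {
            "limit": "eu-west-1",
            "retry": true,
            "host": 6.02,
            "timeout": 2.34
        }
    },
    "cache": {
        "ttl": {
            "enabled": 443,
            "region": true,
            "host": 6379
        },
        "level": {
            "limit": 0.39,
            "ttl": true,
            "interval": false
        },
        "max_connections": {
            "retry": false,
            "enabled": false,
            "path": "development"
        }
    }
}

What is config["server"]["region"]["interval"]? True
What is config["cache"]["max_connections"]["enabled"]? False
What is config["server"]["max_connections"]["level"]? "warning"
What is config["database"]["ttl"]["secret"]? 4.05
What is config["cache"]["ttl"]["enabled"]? 443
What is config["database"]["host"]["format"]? True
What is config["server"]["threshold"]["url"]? 6.6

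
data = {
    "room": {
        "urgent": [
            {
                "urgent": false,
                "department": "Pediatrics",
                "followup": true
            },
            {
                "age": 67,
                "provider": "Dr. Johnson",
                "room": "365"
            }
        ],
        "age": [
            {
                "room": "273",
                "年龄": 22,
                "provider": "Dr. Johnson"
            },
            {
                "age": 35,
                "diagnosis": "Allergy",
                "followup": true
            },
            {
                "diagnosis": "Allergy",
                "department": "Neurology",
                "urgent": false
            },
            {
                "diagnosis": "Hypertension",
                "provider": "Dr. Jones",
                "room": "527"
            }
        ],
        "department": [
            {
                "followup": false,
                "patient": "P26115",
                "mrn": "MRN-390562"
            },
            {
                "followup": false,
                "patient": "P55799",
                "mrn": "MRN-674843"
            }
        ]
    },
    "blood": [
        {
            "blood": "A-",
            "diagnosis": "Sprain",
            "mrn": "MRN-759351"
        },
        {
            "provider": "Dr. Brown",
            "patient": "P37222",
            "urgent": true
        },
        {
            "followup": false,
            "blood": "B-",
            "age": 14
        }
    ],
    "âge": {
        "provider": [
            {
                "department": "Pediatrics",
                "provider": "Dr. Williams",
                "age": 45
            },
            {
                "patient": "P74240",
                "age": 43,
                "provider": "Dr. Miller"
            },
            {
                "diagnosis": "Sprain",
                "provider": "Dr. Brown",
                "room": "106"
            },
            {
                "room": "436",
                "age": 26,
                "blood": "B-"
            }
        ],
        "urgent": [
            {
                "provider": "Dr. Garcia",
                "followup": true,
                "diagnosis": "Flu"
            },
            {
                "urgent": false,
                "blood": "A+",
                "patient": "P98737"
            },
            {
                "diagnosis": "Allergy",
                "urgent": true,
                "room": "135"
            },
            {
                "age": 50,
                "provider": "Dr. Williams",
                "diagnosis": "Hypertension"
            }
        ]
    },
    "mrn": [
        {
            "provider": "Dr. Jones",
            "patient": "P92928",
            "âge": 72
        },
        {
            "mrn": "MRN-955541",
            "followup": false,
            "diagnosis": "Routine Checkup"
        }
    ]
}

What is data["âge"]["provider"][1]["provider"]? "Dr. Miller"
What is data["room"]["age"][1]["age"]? 35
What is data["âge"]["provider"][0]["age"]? 45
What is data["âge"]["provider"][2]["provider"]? "Dr. Brown"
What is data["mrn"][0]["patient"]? "P92928"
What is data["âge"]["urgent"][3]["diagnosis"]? "Hypertension"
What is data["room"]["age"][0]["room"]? "273"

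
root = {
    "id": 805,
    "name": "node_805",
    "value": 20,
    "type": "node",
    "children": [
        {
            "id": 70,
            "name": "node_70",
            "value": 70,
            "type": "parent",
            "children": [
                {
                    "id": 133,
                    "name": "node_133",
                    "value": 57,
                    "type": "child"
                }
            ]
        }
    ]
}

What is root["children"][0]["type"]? "parent"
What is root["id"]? 805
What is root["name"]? "node_805"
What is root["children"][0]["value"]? 70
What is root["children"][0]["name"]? "node_70"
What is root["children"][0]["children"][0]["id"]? 133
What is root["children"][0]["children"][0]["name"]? "node_133"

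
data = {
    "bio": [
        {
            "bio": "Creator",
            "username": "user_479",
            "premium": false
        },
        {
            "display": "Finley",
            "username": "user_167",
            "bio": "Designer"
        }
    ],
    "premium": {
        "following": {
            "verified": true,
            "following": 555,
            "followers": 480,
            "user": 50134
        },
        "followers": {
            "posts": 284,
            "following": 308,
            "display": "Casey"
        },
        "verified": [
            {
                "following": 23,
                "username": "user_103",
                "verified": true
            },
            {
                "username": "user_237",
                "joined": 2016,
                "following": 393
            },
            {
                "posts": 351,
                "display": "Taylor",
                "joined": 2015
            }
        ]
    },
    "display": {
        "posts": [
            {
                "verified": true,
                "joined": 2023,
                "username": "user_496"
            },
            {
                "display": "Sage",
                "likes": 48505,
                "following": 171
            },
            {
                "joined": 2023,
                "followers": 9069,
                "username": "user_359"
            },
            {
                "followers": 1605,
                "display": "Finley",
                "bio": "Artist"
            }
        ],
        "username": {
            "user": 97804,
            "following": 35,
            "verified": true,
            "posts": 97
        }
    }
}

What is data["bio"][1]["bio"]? "Designer"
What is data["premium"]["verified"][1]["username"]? "user_237"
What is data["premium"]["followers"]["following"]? 308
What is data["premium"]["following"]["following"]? 555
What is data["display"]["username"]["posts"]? 97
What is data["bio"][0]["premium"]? False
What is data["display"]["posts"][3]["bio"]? "Artist"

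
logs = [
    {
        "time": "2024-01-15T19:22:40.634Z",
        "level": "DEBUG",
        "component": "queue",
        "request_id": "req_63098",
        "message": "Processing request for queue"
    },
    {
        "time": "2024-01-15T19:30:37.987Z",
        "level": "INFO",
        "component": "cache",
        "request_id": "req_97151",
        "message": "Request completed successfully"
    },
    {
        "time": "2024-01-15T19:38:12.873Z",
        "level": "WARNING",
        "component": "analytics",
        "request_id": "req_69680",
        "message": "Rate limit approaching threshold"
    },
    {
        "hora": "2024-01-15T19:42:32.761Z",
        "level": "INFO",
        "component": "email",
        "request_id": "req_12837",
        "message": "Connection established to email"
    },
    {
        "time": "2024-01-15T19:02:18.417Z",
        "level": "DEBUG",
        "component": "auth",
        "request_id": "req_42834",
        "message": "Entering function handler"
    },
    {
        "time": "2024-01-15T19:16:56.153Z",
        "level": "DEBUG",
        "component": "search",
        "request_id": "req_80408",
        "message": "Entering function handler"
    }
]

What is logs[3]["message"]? "Connection established to email"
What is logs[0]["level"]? "DEBUG"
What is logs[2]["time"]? "2024-01-15T19:38:12.873Z"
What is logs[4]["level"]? "DEBUG"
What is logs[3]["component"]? "email"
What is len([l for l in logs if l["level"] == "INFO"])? 2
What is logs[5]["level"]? "DEBUG"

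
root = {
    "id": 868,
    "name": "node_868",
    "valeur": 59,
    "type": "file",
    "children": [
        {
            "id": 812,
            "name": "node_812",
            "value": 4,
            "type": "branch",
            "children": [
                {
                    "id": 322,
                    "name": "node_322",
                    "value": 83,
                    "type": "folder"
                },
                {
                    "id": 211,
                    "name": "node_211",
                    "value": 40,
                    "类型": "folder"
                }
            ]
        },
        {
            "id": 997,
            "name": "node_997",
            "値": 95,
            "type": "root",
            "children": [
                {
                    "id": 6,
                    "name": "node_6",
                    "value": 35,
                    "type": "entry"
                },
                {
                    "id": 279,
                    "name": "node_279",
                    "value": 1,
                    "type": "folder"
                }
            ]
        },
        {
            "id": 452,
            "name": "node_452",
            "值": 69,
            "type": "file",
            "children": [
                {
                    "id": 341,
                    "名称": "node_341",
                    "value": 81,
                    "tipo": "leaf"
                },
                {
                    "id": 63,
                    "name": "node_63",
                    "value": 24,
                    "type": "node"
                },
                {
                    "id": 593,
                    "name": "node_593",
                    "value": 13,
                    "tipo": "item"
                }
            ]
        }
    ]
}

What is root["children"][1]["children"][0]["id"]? 6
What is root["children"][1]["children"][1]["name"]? "node_279"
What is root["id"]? 868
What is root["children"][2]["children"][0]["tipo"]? "leaf"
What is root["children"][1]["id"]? 997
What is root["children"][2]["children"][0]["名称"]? "node_341"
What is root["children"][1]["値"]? 95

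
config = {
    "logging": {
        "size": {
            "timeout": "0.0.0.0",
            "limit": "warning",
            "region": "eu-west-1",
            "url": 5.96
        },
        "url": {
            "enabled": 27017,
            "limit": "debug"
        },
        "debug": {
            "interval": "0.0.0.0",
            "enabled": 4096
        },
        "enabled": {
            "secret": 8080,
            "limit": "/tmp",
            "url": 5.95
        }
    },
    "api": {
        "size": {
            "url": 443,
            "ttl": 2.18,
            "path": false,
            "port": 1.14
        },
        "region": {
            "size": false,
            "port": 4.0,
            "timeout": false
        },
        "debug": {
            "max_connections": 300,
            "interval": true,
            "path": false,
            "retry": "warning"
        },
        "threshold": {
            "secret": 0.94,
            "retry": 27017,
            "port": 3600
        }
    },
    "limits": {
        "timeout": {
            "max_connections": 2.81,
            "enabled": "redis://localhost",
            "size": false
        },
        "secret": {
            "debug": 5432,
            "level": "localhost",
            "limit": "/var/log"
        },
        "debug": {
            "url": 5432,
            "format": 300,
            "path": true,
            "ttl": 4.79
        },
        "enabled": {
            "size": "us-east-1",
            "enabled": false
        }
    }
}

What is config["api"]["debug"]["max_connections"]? 300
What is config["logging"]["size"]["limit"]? "warning"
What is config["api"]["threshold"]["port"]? 3600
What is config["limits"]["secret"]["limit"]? "/var/log"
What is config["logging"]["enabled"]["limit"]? "/tmp"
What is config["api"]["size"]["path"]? False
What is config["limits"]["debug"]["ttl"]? 4.79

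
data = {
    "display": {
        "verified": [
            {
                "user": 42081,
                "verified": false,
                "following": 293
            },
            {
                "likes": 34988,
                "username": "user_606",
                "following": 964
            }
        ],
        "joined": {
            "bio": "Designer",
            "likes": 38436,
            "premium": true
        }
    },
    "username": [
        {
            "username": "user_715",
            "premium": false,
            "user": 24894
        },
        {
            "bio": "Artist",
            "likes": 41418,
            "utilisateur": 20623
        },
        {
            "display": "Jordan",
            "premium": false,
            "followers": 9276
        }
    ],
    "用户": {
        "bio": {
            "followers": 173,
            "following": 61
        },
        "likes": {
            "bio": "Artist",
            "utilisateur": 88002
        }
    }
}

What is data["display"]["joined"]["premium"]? True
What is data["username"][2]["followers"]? 9276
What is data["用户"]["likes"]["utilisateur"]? 88002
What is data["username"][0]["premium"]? False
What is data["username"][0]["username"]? "user_715"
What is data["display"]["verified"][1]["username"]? "user_606"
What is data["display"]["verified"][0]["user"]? 42081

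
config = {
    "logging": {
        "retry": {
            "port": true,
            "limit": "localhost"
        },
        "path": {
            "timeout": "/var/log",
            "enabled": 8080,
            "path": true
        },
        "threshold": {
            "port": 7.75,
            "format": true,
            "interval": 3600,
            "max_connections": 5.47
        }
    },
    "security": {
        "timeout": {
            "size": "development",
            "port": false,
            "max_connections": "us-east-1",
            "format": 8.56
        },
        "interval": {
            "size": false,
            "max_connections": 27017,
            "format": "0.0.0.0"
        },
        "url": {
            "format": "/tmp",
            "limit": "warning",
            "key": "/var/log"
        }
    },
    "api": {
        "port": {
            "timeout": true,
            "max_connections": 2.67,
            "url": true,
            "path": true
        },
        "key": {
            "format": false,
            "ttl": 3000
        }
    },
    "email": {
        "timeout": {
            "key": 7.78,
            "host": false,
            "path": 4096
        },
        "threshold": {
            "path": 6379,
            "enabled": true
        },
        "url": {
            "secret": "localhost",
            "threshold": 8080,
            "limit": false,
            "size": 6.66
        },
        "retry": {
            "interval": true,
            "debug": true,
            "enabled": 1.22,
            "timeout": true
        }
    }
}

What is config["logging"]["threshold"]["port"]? 7.75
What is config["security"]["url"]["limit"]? "warning"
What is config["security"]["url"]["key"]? "/var/log"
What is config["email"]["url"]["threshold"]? 8080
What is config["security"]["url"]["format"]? "/tmp"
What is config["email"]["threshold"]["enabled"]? True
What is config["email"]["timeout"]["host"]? False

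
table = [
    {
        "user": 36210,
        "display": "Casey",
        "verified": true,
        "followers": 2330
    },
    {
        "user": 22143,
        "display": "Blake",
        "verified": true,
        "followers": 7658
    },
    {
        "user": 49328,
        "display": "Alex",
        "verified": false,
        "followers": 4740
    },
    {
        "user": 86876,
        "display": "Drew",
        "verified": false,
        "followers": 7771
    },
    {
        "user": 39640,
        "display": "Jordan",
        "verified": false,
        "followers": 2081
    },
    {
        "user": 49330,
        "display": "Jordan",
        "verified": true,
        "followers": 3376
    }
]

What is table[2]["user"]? 49328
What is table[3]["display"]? "Drew"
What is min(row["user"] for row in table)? 22143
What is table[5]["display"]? "Jordan"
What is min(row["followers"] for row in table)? 2081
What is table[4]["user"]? 39640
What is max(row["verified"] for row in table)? True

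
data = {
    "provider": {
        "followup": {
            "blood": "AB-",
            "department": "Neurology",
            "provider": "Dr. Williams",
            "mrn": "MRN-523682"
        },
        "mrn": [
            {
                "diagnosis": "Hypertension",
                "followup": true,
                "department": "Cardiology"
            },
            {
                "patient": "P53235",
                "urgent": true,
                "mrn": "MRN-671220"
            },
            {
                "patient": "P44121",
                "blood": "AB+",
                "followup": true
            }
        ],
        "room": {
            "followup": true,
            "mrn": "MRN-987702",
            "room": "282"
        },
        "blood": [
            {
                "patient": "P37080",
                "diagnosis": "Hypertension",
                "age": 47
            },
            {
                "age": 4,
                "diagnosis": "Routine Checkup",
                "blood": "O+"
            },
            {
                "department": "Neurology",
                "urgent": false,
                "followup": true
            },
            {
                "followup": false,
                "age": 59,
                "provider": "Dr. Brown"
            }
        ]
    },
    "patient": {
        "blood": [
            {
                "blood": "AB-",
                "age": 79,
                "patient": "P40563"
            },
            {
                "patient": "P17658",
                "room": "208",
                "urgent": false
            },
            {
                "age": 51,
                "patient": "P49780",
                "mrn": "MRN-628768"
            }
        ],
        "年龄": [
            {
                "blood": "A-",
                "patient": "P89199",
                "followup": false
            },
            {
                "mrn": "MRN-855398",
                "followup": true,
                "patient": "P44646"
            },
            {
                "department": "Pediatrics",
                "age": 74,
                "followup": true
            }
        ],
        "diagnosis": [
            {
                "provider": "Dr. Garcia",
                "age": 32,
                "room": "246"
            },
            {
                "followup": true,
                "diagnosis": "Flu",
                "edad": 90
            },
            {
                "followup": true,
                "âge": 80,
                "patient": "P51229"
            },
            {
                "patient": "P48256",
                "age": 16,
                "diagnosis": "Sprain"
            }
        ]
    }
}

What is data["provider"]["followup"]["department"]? "Neurology"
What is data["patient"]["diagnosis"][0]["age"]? 32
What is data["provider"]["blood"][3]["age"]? 59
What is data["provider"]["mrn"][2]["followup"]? True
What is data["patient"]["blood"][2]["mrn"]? "MRN-628768"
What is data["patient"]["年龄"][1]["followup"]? True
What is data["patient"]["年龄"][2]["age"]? 74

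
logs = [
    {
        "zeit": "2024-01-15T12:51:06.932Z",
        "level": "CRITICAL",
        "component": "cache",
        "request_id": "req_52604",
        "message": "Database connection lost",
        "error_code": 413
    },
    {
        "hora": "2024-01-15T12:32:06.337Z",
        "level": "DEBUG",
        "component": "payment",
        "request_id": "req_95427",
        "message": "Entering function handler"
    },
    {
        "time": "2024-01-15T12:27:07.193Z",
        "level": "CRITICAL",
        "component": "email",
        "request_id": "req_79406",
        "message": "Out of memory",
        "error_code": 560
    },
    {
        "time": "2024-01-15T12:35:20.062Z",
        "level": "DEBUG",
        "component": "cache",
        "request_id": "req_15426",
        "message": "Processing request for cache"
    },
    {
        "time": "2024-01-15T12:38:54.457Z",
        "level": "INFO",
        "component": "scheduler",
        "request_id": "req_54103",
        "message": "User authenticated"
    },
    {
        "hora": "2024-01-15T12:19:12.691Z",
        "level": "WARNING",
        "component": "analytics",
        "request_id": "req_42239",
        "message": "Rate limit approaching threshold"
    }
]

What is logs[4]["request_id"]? "req_54103"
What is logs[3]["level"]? "DEBUG"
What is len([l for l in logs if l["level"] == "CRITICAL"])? 2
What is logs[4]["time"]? "2024-01-15T12:38:54.457Z"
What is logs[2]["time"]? "2024-01-15T12:27:07.193Z"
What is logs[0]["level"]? "CRITICAL"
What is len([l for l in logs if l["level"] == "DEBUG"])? 2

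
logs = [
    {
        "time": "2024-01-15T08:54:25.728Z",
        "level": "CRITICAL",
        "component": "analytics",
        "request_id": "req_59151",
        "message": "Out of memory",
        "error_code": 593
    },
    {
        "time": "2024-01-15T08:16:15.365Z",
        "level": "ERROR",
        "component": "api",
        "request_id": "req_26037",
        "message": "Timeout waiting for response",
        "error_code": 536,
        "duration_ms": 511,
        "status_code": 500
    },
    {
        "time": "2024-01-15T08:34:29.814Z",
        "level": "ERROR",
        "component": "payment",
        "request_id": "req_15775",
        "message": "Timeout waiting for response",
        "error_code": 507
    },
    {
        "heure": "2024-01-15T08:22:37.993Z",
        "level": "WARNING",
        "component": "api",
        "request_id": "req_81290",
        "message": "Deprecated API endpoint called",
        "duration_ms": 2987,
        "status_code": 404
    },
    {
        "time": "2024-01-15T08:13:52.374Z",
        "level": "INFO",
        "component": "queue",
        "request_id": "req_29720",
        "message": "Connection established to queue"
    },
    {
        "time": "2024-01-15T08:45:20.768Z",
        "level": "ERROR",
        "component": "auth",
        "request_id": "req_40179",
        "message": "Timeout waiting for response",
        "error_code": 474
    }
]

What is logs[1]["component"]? "api"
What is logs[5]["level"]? "ERROR"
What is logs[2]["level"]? "ERROR"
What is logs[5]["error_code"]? 474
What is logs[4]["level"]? "INFO"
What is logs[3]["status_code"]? 404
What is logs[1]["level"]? "ERROR"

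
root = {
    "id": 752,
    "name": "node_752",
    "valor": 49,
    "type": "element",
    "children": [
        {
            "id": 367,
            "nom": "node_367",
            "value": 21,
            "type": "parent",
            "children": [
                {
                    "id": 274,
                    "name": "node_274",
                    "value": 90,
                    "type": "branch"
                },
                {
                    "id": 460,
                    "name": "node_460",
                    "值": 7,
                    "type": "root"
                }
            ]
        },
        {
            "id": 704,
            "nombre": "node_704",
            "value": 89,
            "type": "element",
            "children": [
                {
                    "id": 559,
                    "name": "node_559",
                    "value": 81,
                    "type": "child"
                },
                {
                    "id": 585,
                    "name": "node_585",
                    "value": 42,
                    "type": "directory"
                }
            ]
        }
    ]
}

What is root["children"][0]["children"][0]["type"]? "branch"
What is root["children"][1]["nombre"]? "node_704"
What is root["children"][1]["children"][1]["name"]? "node_585"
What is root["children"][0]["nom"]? "node_367"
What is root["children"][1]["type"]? "element"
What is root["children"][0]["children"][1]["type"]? "root"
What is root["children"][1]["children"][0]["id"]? 559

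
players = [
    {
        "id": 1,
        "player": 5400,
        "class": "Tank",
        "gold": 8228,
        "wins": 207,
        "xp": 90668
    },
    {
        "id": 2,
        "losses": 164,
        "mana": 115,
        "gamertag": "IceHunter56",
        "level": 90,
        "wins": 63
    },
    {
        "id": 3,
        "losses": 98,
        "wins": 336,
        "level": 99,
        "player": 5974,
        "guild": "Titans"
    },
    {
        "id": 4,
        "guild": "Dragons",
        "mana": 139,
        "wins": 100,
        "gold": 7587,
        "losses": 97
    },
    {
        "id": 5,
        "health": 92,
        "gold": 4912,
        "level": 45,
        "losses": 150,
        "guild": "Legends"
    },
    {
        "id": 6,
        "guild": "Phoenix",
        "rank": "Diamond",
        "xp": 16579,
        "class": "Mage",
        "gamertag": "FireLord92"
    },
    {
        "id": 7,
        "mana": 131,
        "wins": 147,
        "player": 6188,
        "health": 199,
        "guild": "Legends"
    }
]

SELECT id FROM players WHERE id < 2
[1]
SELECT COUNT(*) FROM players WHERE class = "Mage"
1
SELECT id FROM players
[1, 2, 3, 4, 5, 6, 7]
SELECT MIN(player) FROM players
5400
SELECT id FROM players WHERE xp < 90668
[6]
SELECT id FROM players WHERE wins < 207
[2, 4, 7]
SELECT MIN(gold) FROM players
4912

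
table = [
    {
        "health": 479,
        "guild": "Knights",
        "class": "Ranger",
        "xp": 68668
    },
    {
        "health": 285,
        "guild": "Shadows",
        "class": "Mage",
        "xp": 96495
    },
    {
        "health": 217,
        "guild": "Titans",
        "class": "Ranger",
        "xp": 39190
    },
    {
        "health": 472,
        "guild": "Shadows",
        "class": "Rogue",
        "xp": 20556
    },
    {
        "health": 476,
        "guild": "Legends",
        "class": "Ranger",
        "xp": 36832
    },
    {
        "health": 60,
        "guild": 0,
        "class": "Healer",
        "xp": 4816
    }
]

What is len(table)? 6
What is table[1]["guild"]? "Shadows"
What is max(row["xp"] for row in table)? 96495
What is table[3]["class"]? "Rogue"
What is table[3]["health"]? 472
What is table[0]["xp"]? 68668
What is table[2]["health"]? 217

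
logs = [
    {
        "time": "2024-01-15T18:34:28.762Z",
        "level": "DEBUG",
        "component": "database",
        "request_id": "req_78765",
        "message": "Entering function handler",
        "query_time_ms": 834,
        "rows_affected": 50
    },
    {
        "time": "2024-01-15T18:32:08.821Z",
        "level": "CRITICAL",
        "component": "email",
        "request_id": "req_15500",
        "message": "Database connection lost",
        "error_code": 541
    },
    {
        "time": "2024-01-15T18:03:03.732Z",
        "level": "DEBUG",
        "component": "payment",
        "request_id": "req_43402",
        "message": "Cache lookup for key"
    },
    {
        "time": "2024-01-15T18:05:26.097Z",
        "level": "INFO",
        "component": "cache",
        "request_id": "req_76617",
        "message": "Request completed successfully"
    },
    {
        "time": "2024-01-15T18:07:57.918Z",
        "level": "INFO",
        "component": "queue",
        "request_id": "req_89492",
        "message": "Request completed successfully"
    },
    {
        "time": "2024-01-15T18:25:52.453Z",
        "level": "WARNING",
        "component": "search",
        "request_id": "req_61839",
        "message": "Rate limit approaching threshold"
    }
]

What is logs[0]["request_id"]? "req_78765"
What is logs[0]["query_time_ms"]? 834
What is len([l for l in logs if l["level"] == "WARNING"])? 1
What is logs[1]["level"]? "CRITICAL"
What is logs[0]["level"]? "DEBUG"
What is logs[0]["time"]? "2024-01-15T18:34:28.762Z"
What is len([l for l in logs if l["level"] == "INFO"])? 2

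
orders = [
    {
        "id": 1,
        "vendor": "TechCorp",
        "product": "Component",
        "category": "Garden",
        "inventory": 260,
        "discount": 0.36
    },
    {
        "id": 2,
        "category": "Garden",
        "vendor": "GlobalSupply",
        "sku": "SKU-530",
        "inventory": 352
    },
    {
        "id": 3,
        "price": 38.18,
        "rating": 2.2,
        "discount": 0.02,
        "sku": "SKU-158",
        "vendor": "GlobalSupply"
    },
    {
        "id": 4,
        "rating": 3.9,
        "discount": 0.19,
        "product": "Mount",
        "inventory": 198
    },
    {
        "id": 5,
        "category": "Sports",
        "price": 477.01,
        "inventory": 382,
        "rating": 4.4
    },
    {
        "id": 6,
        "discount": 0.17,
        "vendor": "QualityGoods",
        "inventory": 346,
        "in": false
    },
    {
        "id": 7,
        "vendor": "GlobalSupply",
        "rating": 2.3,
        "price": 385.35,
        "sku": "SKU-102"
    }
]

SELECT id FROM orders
[1, 2, 3, 4, 5, 6, 7]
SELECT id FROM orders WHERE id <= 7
[1, 2, 3, 4, 5, 6, 7]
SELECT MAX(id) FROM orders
7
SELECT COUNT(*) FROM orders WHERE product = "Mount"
1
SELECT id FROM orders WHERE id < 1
[]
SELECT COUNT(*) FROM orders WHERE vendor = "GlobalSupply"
3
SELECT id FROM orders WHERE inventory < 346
[1, 4]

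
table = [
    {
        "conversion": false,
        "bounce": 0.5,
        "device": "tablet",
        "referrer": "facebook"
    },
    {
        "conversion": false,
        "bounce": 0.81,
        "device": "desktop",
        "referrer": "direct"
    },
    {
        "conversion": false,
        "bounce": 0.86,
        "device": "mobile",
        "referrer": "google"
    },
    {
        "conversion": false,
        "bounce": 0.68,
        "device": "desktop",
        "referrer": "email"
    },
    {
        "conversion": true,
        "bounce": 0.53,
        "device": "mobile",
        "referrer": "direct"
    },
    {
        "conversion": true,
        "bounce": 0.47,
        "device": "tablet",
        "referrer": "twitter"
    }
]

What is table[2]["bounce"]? 0.86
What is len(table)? 6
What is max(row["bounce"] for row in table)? 0.86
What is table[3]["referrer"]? "email"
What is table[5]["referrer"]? "twitter"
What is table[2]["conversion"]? False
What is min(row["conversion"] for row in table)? False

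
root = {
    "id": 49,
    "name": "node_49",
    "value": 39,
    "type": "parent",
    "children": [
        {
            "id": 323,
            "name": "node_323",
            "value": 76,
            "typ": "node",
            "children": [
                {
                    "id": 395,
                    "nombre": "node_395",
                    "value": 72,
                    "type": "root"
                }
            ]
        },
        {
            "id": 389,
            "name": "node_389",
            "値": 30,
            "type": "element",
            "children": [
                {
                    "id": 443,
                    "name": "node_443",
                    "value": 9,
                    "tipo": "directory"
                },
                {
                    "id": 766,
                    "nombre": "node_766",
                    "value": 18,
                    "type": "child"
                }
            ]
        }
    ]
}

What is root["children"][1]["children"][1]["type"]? "child"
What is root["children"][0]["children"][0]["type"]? "root"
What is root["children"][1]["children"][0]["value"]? 9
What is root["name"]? "node_49"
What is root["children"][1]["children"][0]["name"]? "node_443"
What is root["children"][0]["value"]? 76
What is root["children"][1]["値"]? 30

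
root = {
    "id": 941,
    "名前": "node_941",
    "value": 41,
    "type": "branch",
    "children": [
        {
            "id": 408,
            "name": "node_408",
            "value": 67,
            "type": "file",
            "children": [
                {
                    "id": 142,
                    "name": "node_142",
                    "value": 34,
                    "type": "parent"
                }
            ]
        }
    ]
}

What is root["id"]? 941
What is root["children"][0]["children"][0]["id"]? 142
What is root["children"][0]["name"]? "node_408"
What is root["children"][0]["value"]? 67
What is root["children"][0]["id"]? 408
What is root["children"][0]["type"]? "file"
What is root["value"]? 41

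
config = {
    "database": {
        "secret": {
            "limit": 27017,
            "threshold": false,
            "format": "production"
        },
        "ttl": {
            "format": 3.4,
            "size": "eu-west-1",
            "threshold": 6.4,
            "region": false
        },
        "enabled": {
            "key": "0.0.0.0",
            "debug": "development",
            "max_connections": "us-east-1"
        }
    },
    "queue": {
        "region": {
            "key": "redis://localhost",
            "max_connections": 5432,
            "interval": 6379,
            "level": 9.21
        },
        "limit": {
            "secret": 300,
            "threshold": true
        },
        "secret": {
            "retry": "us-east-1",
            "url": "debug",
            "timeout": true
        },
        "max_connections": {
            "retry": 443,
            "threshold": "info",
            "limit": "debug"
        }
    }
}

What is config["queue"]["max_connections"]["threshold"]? "info"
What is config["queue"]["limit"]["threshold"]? True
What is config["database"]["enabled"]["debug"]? "development"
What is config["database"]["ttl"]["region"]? False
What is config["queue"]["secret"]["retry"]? "us-east-1"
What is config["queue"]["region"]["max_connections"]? 5432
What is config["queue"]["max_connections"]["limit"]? "debug"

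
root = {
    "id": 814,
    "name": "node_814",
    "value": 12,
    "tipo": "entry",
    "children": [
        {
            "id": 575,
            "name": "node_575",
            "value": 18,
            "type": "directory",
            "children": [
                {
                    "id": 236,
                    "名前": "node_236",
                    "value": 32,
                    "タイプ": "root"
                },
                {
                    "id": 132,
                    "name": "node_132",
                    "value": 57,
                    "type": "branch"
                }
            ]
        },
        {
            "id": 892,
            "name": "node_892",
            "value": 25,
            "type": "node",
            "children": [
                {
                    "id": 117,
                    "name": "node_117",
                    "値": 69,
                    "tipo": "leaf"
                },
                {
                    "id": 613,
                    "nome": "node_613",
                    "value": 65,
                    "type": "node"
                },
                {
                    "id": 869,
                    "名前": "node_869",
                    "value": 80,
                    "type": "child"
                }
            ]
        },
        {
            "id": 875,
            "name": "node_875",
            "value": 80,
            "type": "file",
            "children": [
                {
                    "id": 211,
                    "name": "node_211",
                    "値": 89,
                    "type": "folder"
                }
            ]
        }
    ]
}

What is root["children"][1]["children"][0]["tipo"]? "leaf"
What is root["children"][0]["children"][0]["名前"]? "node_236"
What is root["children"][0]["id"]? 575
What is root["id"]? 814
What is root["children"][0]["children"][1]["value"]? 57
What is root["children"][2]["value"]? 80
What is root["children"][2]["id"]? 875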